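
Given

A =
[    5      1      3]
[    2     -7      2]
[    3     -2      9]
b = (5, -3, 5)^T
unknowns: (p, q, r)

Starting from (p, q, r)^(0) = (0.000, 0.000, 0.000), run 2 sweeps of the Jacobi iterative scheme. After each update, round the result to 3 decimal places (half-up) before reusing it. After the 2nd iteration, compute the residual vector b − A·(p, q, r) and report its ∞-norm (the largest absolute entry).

Iteration 1:
  p = (5 - (1)·0.000 - (3)·0.000) / (5) = 1.000
  q = (-3 - (2)·0.000 - (2)·0.000) / (-7) = 0.429
  r = (5 - (3)·0.000 - (-2)·0.000) / (9) = 0.556
Iteration 2:
  p = (5 - (1)·0.429 - (3)·0.556) / (5) = 0.581
  q = (-3 - (2)·1.000 - (2)·0.556) / (-7) = 0.873
  r = (5 - (3)·1.000 - (-2)·0.429) / (9) = 0.318
Residual b − A·x = (0.268, 1.313, 2.141); ∞-norm = 2.141

2.141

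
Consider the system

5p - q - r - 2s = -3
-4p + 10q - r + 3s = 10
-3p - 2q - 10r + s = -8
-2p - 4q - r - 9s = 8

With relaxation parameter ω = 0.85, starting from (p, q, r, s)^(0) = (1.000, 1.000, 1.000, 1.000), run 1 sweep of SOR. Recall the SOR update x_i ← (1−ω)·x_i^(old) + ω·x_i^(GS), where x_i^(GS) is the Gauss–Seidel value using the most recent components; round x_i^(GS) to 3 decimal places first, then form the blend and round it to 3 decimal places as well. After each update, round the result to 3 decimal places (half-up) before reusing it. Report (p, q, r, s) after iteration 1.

Iteration 1:
  p: GS value = (-3 - (-1)·1.000 - (-1)·1.000 - (-2)·1.000) / (5) = 0.200;  p ← (1−ω)·1.000 + ω·0.200 = 0.320
  q: GS value = (10 - (-4)·0.320 - (-1)·1.000 - (3)·1.000) / (10) = 0.928;  q ← (1−ω)·1.000 + ω·0.928 = 0.939
  r: GS value = (-8 - (-3)·0.320 - (-2)·0.939 - (1)·1.000) / (-10) = 0.616;  r ← (1−ω)·1.000 + ω·0.616 = 0.674
  s: GS value = (8 - (-2)·0.320 - (-4)·0.939 - (-1)·0.674) / (-9) = -1.452;  s ← (1−ω)·1.000 + ω·-1.452 = -1.084

(0.320, 0.939, 0.674, -1.084)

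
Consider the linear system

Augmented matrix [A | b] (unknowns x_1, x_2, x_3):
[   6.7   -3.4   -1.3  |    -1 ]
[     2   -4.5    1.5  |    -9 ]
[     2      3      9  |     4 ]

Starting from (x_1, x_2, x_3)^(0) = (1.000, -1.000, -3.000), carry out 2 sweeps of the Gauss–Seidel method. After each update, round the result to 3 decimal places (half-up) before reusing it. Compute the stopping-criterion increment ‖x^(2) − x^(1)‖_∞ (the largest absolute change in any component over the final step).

Iteration 1:
  x_1 = (-1 - (-3.4)·-1.000 - (-1.3)·-3.000) / (6.7) = -1.239
  x_2 = (-9 - (2)·-1.239 - (1.5)·-3.000) / (-4.5) = 0.449
  x_3 = (4 - (2)·-1.239 - (3)·0.449) / (9) = 0.570
Iteration 2:
  x_1 = (-1 - (-3.4)·0.449 - (-1.3)·0.570) / (6.7) = 0.189
  x_2 = (-9 - (2)·0.189 - (1.5)·0.570) / (-4.5) = 2.274
  x_3 = (4 - (2)·0.189 - (3)·2.274) / (9) = -0.356
Change: (1.428, 1.825, -0.926) → max |·| = 1.825

1.825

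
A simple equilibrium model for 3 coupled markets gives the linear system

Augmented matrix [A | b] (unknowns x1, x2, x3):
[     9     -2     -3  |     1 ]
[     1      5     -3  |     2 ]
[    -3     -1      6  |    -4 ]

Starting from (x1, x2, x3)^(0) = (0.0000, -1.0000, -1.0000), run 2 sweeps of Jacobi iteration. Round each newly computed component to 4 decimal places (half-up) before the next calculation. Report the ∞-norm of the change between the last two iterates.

Iteration 1:
  x1 = (1 - (-2)·-1.0000 - (-3)·-1.0000) / (9) = -0.4444
  x2 = (2 - (1)·0.0000 - (-3)·-1.0000) / (5) = -0.2000
  x3 = (-4 - (-3)·0.0000 - (-1)·-1.0000) / (6) = -0.8333
Iteration 2:
  x1 = (1 - (-2)·-0.2000 - (-3)·-0.8333) / (9) = -0.2111
  x2 = (2 - (1)·-0.4444 - (-3)·-0.8333) / (5) = -0.0111
  x3 = (-4 - (-3)·-0.4444 - (-1)·-0.2000) / (6) = -0.9222
Change: (0.2333, 0.1889, -0.0889) → max |·| = 0.2333

0.2333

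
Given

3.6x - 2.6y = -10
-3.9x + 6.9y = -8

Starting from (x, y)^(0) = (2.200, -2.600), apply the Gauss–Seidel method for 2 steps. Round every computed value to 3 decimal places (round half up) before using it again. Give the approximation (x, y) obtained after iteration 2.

(-5.516, -4.277)

Iteration 1:
  x = (-10 - (-2.6)·-2.600) / (3.6) = -4.656
  y = (-8 - (-3.9)·-4.656) / (6.9) = -3.791
Iteration 2:
  x = (-10 - (-2.6)·-3.791) / (3.6) = -5.516
  y = (-8 - (-3.9)·-5.516) / (6.9) = -4.277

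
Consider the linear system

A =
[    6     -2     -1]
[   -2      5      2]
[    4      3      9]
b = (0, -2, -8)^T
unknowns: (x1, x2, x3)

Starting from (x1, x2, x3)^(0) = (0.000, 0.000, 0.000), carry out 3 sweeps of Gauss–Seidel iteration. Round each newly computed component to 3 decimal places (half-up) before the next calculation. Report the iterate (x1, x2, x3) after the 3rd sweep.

Iteration 1:
  x1 = (0 - (-2)·0.000 - (-1)·0.000) / (6) = 0.000
  x2 = (-2 - (-2)·0.000 - (2)·0.000) / (5) = -0.400
  x3 = (-8 - (4)·0.000 - (3)·-0.400) / (9) = -0.756
Iteration 2:
  x1 = (0 - (-2)·-0.400 - (-1)·-0.756) / (6) = -0.259
  x2 = (-2 - (-2)·-0.259 - (2)·-0.756) / (5) = -0.201
  x3 = (-8 - (4)·-0.259 - (3)·-0.201) / (9) = -0.707
Iteration 3:
  x1 = (0 - (-2)·-0.201 - (-1)·-0.707) / (6) = -0.185
  x2 = (-2 - (-2)·-0.185 - (2)·-0.707) / (5) = -0.191
  x3 = (-8 - (4)·-0.185 - (3)·-0.191) / (9) = -0.743

(-0.185, -0.191, -0.743)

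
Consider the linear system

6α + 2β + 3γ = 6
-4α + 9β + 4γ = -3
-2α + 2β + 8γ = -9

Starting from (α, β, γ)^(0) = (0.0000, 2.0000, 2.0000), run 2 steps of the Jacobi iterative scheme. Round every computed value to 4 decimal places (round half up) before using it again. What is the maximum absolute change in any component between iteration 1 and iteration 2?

Iteration 1:
  α = (6 - (2)·2.0000 - (3)·2.0000) / (6) = -0.6667
  β = (-3 - (-4)·0.0000 - (4)·2.0000) / (9) = -1.2222
  γ = (-9 - (-2)·0.0000 - (2)·2.0000) / (8) = -1.6250
Iteration 2:
  α = (6 - (2)·-1.2222 - (3)·-1.6250) / (6) = 2.2199
  β = (-3 - (-4)·-0.6667 - (4)·-1.6250) / (9) = 0.0926
  γ = (-9 - (-2)·-0.6667 - (2)·-1.2222) / (8) = -0.9861
Change: (2.8866, 1.3148, 0.6389) → max |·| = 2.8866

2.8866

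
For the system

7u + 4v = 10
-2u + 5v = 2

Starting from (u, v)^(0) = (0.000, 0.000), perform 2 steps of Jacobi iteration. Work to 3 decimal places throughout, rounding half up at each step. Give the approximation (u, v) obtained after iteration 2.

(1.200, 0.972)

Iteration 1:
  u = (10 - (4)·0.000) / (7) = 1.429
  v = (2 - (-2)·0.000) / (5) = 0.400
Iteration 2:
  u = (10 - (4)·0.400) / (7) = 1.200
  v = (2 - (-2)·1.429) / (5) = 0.972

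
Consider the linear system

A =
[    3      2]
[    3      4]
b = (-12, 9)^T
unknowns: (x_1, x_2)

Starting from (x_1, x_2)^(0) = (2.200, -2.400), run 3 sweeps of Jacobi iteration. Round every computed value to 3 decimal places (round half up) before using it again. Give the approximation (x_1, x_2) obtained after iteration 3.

Iteration 1:
  x_1 = (-12 - (2)·-2.400) / (3) = -2.400
  x_2 = (9 - (3)·2.200) / (4) = 0.600
Iteration 2:
  x_1 = (-12 - (2)·0.600) / (3) = -4.400
  x_2 = (9 - (3)·-2.400) / (4) = 4.050
Iteration 3:
  x_1 = (-12 - (2)·4.050) / (3) = -6.700
  x_2 = (9 - (3)·-4.400) / (4) = 5.550

(-6.700, 5.550)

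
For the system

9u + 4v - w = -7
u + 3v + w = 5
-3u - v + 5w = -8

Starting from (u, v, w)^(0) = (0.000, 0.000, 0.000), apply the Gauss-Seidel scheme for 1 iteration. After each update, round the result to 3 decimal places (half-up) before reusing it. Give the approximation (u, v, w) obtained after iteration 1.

(-0.778, 1.926, -1.682)

Iteration 1:
  u = (-7 - (4)·0.000 - (-1)·0.000) / (9) = -0.778
  v = (5 - (1)·-0.778 - (1)·0.000) / (3) = 1.926
  w = (-8 - (-3)·-0.778 - (-1)·1.926) / (5) = -1.682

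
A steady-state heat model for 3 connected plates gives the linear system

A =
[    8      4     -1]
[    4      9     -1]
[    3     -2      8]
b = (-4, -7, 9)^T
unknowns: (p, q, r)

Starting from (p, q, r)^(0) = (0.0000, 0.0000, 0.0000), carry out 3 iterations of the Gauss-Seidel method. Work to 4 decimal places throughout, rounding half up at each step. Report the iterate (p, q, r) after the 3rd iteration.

Iteration 1:
  p = (-4 - (4)·0.0000 - (-1)·0.0000) / (8) = -0.5000
  q = (-7 - (4)·-0.5000 - (-1)·0.0000) / (9) = -0.5556
  r = (9 - (3)·-0.5000 - (-2)·-0.5556) / (8) = 1.1736
Iteration 2:
  p = (-4 - (4)·-0.5556 - (-1)·1.1736) / (8) = -0.0755
  q = (-7 - (4)·-0.0755 - (-1)·1.1736) / (9) = -0.6138
  r = (9 - (3)·-0.0755 - (-2)·-0.6138) / (8) = 0.9999
Iteration 3:
  p = (-4 - (4)·-0.6138 - (-1)·0.9999) / (8) = -0.0681
  q = (-7 - (4)·-0.0681 - (-1)·0.9999) / (9) = -0.6364
  r = (9 - (3)·-0.0681 - (-2)·-0.6364) / (8) = 0.9914

(-0.0681, -0.6364, 0.9914)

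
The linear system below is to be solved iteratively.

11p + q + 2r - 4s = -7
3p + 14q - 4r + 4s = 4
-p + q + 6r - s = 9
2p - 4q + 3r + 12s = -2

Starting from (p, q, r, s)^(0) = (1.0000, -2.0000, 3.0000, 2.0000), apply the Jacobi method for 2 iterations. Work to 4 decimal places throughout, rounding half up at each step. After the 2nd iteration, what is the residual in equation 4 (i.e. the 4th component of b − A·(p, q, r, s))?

11.2178

Iteration 1:
  p = (-7 - (1)·-2.0000 - (2)·3.0000 - (-4)·2.0000) / (11) = -0.2727
  q = (4 - (3)·1.0000 - (-4)·3.0000 - (4)·2.0000) / (14) = 0.3571
  r = (9 - (-1)·1.0000 - (1)·-2.0000 - (-1)·2.0000) / (6) = 2.3333
  s = (-2 - (2)·1.0000 - (-4)·-2.0000 - (3)·3.0000) / (12) = -1.7500
Iteration 2:
  p = (-7 - (1)·0.3571 - (2)·2.3333 - (-4)·-1.7500) / (11) = -1.7294
  q = (4 - (3)·-0.2727 - (-4)·2.3333 - (4)·-1.7500) / (14) = 1.5108
  r = (9 - (-1)·-0.2727 - (1)·0.3571 - (-1)·-1.7500) / (6) = 1.1034
  s = (-2 - (2)·-0.2727 - (-4)·0.3571 - (3)·2.3333) / (12) = -0.5855
Residual b − A·x = (5.9638, -5.2074, -1.4461, 11.2178)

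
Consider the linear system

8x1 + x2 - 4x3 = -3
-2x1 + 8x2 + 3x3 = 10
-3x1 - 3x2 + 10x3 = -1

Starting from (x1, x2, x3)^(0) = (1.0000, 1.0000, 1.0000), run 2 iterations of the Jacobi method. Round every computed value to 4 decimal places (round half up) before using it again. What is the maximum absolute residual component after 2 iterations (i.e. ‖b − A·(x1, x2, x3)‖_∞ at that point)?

0.9877

Iteration 1:
  x1 = (-3 - (1)·1.0000 - (-4)·1.0000) / (8) = 0.0000
  x2 = (10 - (-2)·1.0000 - (3)·1.0000) / (8) = 1.1250
  x3 = (-1 - (-3)·1.0000 - (-3)·1.0000) / (10) = 0.5000
Iteration 2:
  x1 = (-3 - (1)·1.1250 - (-4)·0.5000) / (8) = -0.2656
  x2 = (10 - (-2)·0.0000 - (3)·0.5000) / (8) = 1.0625
  x3 = (-1 - (-3)·0.0000 - (-3)·1.1250) / (10) = 0.2375
Residual b − A·x = (-0.9877, 0.2563, -0.9843); ∞-norm = 0.9877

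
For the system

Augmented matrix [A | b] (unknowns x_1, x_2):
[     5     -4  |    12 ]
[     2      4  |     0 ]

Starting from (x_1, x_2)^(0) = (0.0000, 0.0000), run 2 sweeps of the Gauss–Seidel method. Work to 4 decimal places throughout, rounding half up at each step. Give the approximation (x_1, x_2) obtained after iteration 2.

(1.4400, -0.7200)

Iteration 1:
  x_1 = (12 - (-4)·0.0000) / (5) = 2.4000
  x_2 = (0 - (2)·2.4000) / (4) = -1.2000
Iteration 2:
  x_1 = (12 - (-4)·-1.2000) / (5) = 1.4400
  x_2 = (0 - (2)·1.4400) / (4) = -0.7200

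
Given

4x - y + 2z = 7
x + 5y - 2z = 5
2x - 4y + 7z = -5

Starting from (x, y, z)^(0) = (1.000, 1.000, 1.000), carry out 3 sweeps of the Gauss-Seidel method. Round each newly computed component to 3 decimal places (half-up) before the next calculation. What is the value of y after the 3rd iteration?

0.047

Iteration 1:
  x = (7 - (-1)·1.000 - (2)·1.000) / (4) = 1.500
  y = (5 - (1)·1.500 - (-2)·1.000) / (5) = 1.100
  z = (-5 - (2)·1.500 - (-4)·1.100) / (7) = -0.514
Iteration 2:
  x = (7 - (-1)·1.100 - (2)·-0.514) / (4) = 2.282
  y = (5 - (1)·2.282 - (-2)·-0.514) / (5) = 0.338
  z = (-5 - (2)·2.282 - (-4)·0.338) / (7) = -1.173
Iteration 3:
  x = (7 - (-1)·0.338 - (2)·-1.173) / (4) = 2.421
  y = (5 - (1)·2.421 - (-2)·-1.173) / (5) = 0.047
  z = (-5 - (2)·2.421 - (-4)·0.047) / (7) = -1.379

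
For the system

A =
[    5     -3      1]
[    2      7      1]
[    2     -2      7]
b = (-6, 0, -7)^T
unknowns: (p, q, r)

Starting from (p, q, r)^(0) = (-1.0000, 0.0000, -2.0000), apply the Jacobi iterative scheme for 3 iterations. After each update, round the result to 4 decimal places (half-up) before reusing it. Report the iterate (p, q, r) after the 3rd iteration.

(-0.8800, 0.2910, -0.7015)

Iteration 1:
  p = (-6 - (-3)·0.0000 - (1)·-2.0000) / (5) = -0.8000
  q = (0 - (2)·-1.0000 - (1)·-2.0000) / (7) = 0.5714
  r = (-7 - (2)·-1.0000 - (-2)·0.0000) / (7) = -0.7143
Iteration 2:
  p = (-6 - (-3)·0.5714 - (1)·-0.7143) / (5) = -0.7143
  q = (0 - (2)·-0.8000 - (1)·-0.7143) / (7) = 0.3306
  r = (-7 - (2)·-0.8000 - (-2)·0.5714) / (7) = -0.6082
Iteration 3:
  p = (-6 - (-3)·0.3306 - (1)·-0.6082) / (5) = -0.8800
  q = (0 - (2)·-0.7143 - (1)·-0.6082) / (7) = 0.2910
  r = (-7 - (2)·-0.7143 - (-2)·0.3306) / (7) = -0.7015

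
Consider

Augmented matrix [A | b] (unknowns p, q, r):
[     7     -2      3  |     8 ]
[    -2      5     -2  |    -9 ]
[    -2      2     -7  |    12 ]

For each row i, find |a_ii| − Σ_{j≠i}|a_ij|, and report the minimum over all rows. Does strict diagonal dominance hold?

1

row 1: |7| − (2+3) = 2
row 2: |5| − (2+2) = 1
row 3: |-7| − (2+2) = 3
minimum over rows = 1 → strictly diagonally dominant (convergence guaranteed)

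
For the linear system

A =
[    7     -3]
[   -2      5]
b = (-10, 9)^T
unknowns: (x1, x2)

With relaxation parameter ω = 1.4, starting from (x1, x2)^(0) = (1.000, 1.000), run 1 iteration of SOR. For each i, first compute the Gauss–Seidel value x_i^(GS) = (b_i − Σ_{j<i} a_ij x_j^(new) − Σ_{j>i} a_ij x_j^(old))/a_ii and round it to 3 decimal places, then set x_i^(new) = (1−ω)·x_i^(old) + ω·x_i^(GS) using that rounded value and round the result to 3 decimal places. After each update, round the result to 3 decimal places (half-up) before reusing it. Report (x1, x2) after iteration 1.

Iteration 1:
  x1: GS value = (-10 - (-3)·1.000) / (7) = -1.000;  x1 ← (1−ω)·1.000 + ω·-1.000 = -1.800
  x2: GS value = (9 - (-2)·-1.800) / (5) = 1.080;  x2 ← (1−ω)·1.000 + ω·1.080 = 1.112

(-1.800, 1.112)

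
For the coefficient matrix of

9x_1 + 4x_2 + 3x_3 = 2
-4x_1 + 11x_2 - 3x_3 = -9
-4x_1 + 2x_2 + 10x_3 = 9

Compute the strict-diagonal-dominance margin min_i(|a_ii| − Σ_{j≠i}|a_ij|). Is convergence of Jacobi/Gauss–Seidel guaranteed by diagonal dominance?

row 1: |9| − (4+3) = 2
row 2: |11| − (4+3) = 4
row 3: |10| − (4+2) = 4
minimum over rows = 2 → strictly diagonally dominant (convergence guaranteed)

2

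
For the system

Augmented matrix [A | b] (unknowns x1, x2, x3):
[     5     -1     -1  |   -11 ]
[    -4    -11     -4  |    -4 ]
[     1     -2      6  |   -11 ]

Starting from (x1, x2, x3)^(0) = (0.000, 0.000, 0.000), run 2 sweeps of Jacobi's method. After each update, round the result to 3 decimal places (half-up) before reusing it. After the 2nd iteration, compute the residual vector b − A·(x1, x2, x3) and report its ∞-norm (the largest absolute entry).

3.224

Iteration 1:
  x1 = (-11 - (-1)·0.000 - (-1)·0.000) / (5) = -2.200
  x2 = (-4 - (-4)·0.000 - (-4)·0.000) / (-11) = 0.364
  x3 = (-11 - (1)·0.000 - (-2)·0.000) / (6) = -1.833
Iteration 2:
  x1 = (-11 - (-1)·0.364 - (-1)·-1.833) / (5) = -2.494
  x2 = (-4 - (-4)·-2.200 - (-4)·-1.833) / (-11) = 1.830
  x3 = (-11 - (1)·-2.200 - (-2)·0.364) / (6) = -1.345
Residual b − A·x = (1.955, 0.774, 3.224); ∞-norm = 3.224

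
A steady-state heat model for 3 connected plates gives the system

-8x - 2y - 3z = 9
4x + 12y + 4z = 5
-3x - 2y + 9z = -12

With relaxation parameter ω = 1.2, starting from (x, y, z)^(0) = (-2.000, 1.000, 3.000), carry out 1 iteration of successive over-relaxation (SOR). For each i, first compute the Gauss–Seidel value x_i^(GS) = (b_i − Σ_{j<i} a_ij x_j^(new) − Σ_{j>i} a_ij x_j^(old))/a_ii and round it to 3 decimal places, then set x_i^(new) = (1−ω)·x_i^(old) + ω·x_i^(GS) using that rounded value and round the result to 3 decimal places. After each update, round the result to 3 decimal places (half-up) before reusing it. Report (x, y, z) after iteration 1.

(-2.600, 0.140, -3.203)

Iteration 1:
  x: GS value = (9 - (-2)·1.000 - (-3)·3.000) / (-8) = -2.500;  x ← (1−ω)·-2.000 + ω·-2.500 = -2.600
  y: GS value = (5 - (4)·-2.600 - (4)·3.000) / (12) = 0.283;  y ← (1−ω)·1.000 + ω·0.283 = 0.140
  z: GS value = (-12 - (-3)·-2.600 - (-2)·0.140) / (9) = -2.169;  z ← (1−ω)·3.000 + ω·-2.169 = -3.203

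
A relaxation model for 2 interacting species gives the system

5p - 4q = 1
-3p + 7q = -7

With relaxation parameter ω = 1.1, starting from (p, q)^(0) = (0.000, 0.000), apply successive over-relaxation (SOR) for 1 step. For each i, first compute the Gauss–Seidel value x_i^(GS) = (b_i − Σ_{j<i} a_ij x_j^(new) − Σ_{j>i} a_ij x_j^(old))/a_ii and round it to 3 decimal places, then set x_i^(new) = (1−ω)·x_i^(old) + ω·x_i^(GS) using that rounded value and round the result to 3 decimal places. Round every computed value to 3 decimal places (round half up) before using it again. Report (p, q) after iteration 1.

(0.220, -0.997)

Iteration 1:
  p: GS value = (1 - (-4)·0.000) / (5) = 0.200;  p ← (1−ω)·0.000 + ω·0.200 = 0.220
  q: GS value = (-7 - (-3)·0.220) / (7) = -0.906;  q ← (1−ω)·0.000 + ω·-0.906 = -0.997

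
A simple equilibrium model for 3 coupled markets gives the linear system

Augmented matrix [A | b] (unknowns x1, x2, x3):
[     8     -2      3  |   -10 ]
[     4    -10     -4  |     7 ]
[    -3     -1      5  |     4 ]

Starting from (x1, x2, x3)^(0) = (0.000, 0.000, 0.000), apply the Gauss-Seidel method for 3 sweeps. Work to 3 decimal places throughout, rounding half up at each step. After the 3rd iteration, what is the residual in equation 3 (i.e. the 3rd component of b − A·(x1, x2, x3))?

Iteration 1:
  x1 = (-10 - (-2)·0.000 - (3)·0.000) / (8) = -1.250
  x2 = (7 - (4)·-1.250 - (-4)·0.000) / (-10) = -1.200
  x3 = (4 - (-3)·-1.250 - (-1)·-1.200) / (5) = -0.190
Iteration 2:
  x1 = (-10 - (-2)·-1.200 - (3)·-0.190) / (8) = -1.479
  x2 = (7 - (4)·-1.479 - (-4)·-0.190) / (-10) = -1.216
  x3 = (4 - (-3)·-1.479 - (-1)·-1.216) / (5) = -0.331
Iteration 3:
  x1 = (-10 - (-2)·-1.216 - (3)·-0.331) / (8) = -1.430
  x2 = (7 - (4)·-1.430 - (-4)·-0.331) / (-10) = -1.140
  x3 = (4 - (-3)·-1.430 - (-1)·-1.140) / (5) = -0.286
Residual b − A·x = (0.018, 0.176, 0.000)

0.000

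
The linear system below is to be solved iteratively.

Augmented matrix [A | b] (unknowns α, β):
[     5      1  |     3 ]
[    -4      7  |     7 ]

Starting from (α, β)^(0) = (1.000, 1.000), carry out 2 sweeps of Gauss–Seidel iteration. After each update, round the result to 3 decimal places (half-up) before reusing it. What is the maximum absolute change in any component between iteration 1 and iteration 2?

Iteration 1:
  α = (3 - (1)·1.000) / (5) = 0.400
  β = (7 - (-4)·0.400) / (7) = 1.229
Iteration 2:
  α = (3 - (1)·1.229) / (5) = 0.354
  β = (7 - (-4)·0.354) / (7) = 1.202
Change: (-0.046, -0.027) → max |·| = 0.046

0.046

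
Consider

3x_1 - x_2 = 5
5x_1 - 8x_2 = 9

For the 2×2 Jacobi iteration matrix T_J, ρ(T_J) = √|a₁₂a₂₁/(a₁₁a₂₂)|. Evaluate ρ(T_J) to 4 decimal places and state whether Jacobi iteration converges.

0.4564

a₁₂a₂₁/(a₁₁a₂₂) = (-1)·(5) / ((3)·(-8)) = 0.208333
ρ = √|0.208333| = √0.208333 = 0.4564
ρ < 1, so Jacobi converges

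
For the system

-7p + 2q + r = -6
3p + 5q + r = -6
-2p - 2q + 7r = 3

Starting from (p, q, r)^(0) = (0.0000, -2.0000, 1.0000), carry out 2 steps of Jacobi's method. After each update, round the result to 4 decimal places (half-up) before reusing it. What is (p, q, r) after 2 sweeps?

(0.4367, -1.4286, 0.1510)

Iteration 1:
  p = (-6 - (2)·-2.0000 - (1)·1.0000) / (-7) = 0.4286
  q = (-6 - (3)·0.0000 - (1)·1.0000) / (5) = -1.4000
  r = (3 - (-2)·0.0000 - (-2)·-2.0000) / (7) = -0.1429
Iteration 2:
  p = (-6 - (2)·-1.4000 - (1)·-0.1429) / (-7) = 0.4367
  q = (-6 - (3)·0.4286 - (1)·-0.1429) / (5) = -1.4286
  r = (3 - (-2)·0.4286 - (-2)·-1.4000) / (7) = 0.1510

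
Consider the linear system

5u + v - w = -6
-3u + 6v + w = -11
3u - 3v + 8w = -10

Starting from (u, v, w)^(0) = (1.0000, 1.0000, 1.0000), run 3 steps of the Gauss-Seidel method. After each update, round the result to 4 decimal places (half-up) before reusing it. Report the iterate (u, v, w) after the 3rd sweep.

(-1.1155, -2.1190, -1.6263)

Iteration 1:
  u = (-6 - (1)·1.0000 - (-1)·1.0000) / (5) = -1.2000
  v = (-11 - (-3)·-1.2000 - (1)·1.0000) / (6) = -2.6000
  w = (-10 - (3)·-1.2000 - (-3)·-2.6000) / (8) = -1.7750
Iteration 2:
  u = (-6 - (1)·-2.6000 - (-1)·-1.7750) / (5) = -1.0350
  v = (-11 - (-3)·-1.0350 - (1)·-1.7750) / (6) = -2.0550
  w = (-10 - (3)·-1.0350 - (-3)·-2.0550) / (8) = -1.6325
Iteration 3:
  u = (-6 - (1)·-2.0550 - (-1)·-1.6325) / (5) = -1.1155
  v = (-11 - (-3)·-1.1155 - (1)·-1.6325) / (6) = -2.1190
  w = (-10 - (3)·-1.1155 - (-3)·-2.1190) / (8) = -1.6263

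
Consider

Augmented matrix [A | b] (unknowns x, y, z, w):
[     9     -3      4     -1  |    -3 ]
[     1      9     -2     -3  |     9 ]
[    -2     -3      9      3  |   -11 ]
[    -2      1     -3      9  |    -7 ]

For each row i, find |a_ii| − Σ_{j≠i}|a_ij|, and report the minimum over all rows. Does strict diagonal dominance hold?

row 1: |9| − (3+4+1) = 1
row 2: |9| − (1+2+3) = 3
row 3: |9| − (2+3+3) = 1
row 4: |9| − (2+1+3) = 3
minimum over rows = 1 → strictly diagonally dominant (convergence guaranteed)

1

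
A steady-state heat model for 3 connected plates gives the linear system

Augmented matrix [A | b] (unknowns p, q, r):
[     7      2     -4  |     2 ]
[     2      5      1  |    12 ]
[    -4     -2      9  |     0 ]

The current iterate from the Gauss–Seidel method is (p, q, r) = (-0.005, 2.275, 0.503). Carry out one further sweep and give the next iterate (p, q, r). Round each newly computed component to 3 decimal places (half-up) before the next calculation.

(-0.077, 2.330, 0.484)

One sweep:
  p = (2 - (2)·2.275 - (-4)·0.503) / (7) = -0.077
  q = (12 - (2)·-0.077 - (1)·0.503) / (5) = 2.330
  r = (0 - (-4)·-0.077 - (-2)·2.330) / (9) = 0.484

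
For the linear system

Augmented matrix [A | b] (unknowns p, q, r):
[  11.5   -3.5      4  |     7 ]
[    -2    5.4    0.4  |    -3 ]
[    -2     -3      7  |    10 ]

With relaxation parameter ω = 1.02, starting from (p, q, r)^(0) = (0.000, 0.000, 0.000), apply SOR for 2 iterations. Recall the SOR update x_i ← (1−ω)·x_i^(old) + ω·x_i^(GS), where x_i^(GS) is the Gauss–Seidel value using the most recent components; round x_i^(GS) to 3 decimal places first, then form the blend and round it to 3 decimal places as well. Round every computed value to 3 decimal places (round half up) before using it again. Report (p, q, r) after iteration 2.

Iteration 1:
  p: GS value = (7 - (-3.5)·0.000 - (4)·0.000) / (11.5) = 0.609;  p ← (1−ω)·0.000 + ω·0.609 = 0.621
  q: GS value = (-3 - (-2)·0.621 - (0.4)·0.000) / (5.4) = -0.326;  q ← (1−ω)·0.000 + ω·-0.326 = -0.333
  r: GS value = (10 - (-2)·0.621 - (-3)·-0.333) / (7) = 1.463;  r ← (1−ω)·0.000 + ω·1.463 = 1.492
Iteration 2:
  p: GS value = (7 - (-3.5)·-0.333 - (4)·1.492) / (11.5) = -0.012;  p ← (1−ω)·0.621 + ω·-0.012 = -0.025
  q: GS value = (-3 - (-2)·-0.025 - (0.4)·1.492) / (5.4) = -0.675;  q ← (1−ω)·-0.333 + ω·-0.675 = -0.682
  r: GS value = (10 - (-2)·-0.025 - (-3)·-0.682) / (7) = 1.129;  r ← (1−ω)·1.492 + ω·1.129 = 1.122

(-0.025, -0.682, 1.122)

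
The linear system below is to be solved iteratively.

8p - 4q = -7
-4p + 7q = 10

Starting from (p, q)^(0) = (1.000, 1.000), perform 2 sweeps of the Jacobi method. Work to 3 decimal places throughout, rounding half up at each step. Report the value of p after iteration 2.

Iteration 1:
  p = (-7 - (-4)·1.000) / (8) = -0.375
  q = (10 - (-4)·1.000) / (7) = 2.000
Iteration 2:
  p = (-7 - (-4)·2.000) / (8) = 0.125
  q = (10 - (-4)·-0.375) / (7) = 1.214

0.125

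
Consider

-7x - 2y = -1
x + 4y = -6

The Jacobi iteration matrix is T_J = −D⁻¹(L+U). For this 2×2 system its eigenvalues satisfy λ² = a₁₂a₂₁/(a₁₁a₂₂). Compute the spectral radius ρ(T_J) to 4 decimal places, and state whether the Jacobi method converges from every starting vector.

0.2673

a₁₂a₂₁/(a₁₁a₂₂) = (-2)·(1) / ((-7)·(4)) = 0.071429
ρ = √|0.071429| = √0.071429 = 0.2673
ρ < 1, so Jacobi converges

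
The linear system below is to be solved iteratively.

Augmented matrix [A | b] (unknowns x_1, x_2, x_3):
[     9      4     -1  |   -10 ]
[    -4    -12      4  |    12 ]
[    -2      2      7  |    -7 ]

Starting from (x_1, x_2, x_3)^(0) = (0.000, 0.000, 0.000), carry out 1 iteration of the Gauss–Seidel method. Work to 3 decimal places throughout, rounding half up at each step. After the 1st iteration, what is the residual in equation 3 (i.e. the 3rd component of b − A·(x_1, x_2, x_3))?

Iteration 1:
  x_1 = (-10 - (4)·0.000 - (-1)·0.000) / (9) = -1.111
  x_2 = (12 - (-4)·-1.111 - (4)·0.000) / (-12) = -0.630
  x_3 = (-7 - (-2)·-1.111 - (2)·-0.630) / (7) = -1.137
Residual b − A·x = (1.382, 4.544, -0.003)

-0.003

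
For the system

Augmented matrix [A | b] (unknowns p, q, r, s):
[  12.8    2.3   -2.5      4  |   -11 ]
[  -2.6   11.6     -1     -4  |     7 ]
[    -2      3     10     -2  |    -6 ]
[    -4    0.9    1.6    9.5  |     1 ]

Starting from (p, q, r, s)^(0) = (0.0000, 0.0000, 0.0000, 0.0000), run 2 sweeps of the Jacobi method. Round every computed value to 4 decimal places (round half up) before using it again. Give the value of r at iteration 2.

-0.9318

Iteration 1:
  p = (-11 - (2.3)·0.0000 - (-2.5)·0.0000 - (4)·0.0000) / (12.8) = -0.8594
  q = (7 - (-2.6)·0.0000 - (-1)·0.0000 - (-4)·0.0000) / (11.6) = 0.6034
  r = (-6 - (-2)·0.0000 - (3)·0.0000 - (-2)·0.0000) / (10) = -0.6000
  s = (1 - (-4)·0.0000 - (0.9)·0.0000 - (1.6)·0.0000) / (9.5) = 0.1053
Iteration 2:
  p = (-11 - (2.3)·0.6034 - (-2.5)·-0.6000 - (4)·0.1053) / (12.8) = -1.1179
  q = (7 - (-2.6)·-0.8594 - (-1)·-0.6000 - (-4)·0.1053) / (11.6) = 0.3954
  r = (-6 - (-2)·-0.8594 - (3)·0.6034 - (-2)·0.1053) / (10) = -0.9318
  s = (1 - (-4)·-0.8594 - (0.9)·0.6034 - (1.6)·-0.6000) / (9.5) = -0.2127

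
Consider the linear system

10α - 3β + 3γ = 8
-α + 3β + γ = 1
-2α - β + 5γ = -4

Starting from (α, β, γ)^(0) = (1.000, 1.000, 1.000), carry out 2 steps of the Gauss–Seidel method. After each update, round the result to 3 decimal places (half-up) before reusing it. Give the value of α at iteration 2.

1.008

Iteration 1:
  α = (8 - (-3)·1.000 - (3)·1.000) / (10) = 0.800
  β = (1 - (-1)·0.800 - (1)·1.000) / (3) = 0.267
  γ = (-4 - (-2)·0.800 - (-1)·0.267) / (5) = -0.427
Iteration 2:
  α = (8 - (-3)·0.267 - (3)·-0.427) / (10) = 1.008
  β = (1 - (-1)·1.008 - (1)·-0.427) / (3) = 0.812
  γ = (-4 - (-2)·1.008 - (-1)·0.812) / (5) = -0.234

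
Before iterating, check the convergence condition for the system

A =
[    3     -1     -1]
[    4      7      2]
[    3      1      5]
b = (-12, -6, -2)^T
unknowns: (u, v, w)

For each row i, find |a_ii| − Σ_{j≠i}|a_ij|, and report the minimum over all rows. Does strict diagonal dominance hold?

1

row 1: |3| − (1+1) = 1
row 2: |7| − (4+2) = 1
row 3: |5| − (3+1) = 1
minimum over rows = 1 → strictly diagonally dominant (convergence guaranteed)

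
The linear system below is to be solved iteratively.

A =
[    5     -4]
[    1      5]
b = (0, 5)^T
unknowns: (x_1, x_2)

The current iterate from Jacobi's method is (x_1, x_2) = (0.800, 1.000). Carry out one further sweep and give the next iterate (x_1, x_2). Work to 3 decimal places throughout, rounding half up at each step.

One sweep:
  x_1 = (0 - (-4)·1.000) / (5) = 0.800
  x_2 = (5 - (1)·0.800) / (5) = 0.840

(0.800, 0.840)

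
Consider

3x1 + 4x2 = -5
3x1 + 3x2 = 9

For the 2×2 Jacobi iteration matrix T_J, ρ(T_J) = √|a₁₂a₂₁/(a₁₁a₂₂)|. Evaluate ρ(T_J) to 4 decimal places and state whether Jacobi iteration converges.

1.1547

a₁₂a₂₁/(a₁₁a₂₂) = (4)·(3) / ((3)·(3)) = 1.333333
ρ = √|1.333333| = √1.333333 = 1.1547
ρ > 1, so Jacobi diverges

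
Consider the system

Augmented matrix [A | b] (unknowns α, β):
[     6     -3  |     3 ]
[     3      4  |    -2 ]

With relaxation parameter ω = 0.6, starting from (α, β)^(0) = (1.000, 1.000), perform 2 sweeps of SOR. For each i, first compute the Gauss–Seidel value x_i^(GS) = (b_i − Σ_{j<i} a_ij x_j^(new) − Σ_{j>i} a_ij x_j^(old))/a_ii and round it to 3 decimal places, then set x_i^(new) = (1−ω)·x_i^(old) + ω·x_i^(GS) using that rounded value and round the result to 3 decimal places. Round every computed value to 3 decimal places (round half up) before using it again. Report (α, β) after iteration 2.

(0.595, -0.708)

Iteration 1:
  α: GS value = (3 - (-3)·1.000) / (6) = 1.000;  α ← (1−ω)·1.000 + ω·1.000 = 1.000
  β: GS value = (-2 - (3)·1.000) / (4) = -1.250;  β ← (1−ω)·1.000 + ω·-1.250 = -0.350
Iteration 2:
  α: GS value = (3 - (-3)·-0.350) / (6) = 0.325;  α ← (1−ω)·1.000 + ω·0.325 = 0.595
  β: GS value = (-2 - (3)·0.595) / (4) = -0.946;  β ← (1−ω)·-0.350 + ω·-0.946 = -0.708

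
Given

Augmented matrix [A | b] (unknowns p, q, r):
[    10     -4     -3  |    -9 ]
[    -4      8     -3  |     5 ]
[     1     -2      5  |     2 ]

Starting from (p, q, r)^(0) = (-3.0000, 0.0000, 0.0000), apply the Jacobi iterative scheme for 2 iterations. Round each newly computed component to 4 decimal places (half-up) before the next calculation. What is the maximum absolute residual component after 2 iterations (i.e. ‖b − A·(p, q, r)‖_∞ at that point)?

3.3900

Iteration 1:
  p = (-9 - (-4)·0.0000 - (-3)·0.0000) / (10) = -0.9000
  q = (5 - (-4)·-3.0000 - (-3)·0.0000) / (8) = -0.8750
  r = (2 - (1)·-3.0000 - (-2)·0.0000) / (5) = 1.0000
Iteration 2:
  p = (-9 - (-4)·-0.8750 - (-3)·1.0000) / (10) = -0.9500
  q = (5 - (-4)·-0.9000 - (-3)·1.0000) / (8) = 0.5500
  r = (2 - (1)·-0.9000 - (-2)·-0.8750) / (5) = 0.2300
Residual b − A·x = (3.3900, -2.5100, 2.9000); ∞-norm = 3.3900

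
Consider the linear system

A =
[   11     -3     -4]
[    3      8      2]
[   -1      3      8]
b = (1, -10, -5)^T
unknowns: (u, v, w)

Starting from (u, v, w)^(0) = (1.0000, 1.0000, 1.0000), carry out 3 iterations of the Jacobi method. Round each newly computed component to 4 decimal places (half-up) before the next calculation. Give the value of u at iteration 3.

Iteration 1:
  u = (1 - (-3)·1.0000 - (-4)·1.0000) / (11) = 0.7273
  v = (-10 - (3)·1.0000 - (2)·1.0000) / (8) = -1.8750
  w = (-5 - (-1)·1.0000 - (3)·1.0000) / (8) = -0.8750
Iteration 2:
  u = (1 - (-3)·-1.8750 - (-4)·-0.8750) / (11) = -0.7386
  v = (-10 - (3)·0.7273 - (2)·-0.8750) / (8) = -1.3040
  w = (-5 - (-1)·0.7273 - (3)·-1.8750) / (8) = 0.1690
Iteration 3:
  u = (1 - (-3)·-1.3040 - (-4)·0.1690) / (11) = -0.2033
  v = (-10 - (3)·-0.7386 - (2)·0.1690) / (8) = -1.0153
  w = (-5 - (-1)·-0.7386 - (3)·-1.3040) / (8) = -0.2283

-0.2033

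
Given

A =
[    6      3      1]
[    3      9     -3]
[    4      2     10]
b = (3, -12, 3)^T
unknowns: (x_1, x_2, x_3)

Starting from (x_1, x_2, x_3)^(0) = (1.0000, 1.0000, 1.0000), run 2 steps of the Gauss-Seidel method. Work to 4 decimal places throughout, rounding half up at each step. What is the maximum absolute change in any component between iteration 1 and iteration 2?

Iteration 1:
  x_1 = (3 - (3)·1.0000 - (1)·1.0000) / (6) = -0.1667
  x_2 = (-12 - (3)·-0.1667 - (-3)·1.0000) / (9) = -0.9444
  x_3 = (3 - (4)·-0.1667 - (2)·-0.9444) / (10) = 0.5556
Iteration 2:
  x_1 = (3 - (3)·-0.9444 - (1)·0.5556) / (6) = 0.8796
  x_2 = (-12 - (3)·0.8796 - (-3)·0.5556) / (9) = -1.4413
  x_3 = (3 - (4)·0.8796 - (2)·-1.4413) / (10) = 0.2364
Change: (1.0463, -0.4969, -0.3192) → max |·| = 1.0463

1.0463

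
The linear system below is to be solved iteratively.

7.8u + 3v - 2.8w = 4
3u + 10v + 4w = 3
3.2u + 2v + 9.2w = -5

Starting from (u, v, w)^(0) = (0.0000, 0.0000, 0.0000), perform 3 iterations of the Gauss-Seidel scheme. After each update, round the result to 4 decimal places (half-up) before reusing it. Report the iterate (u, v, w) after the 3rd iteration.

(0.0421, 0.5781, -0.6838)

Iteration 1:
  u = (4 - (3)·0.0000 - (-2.8)·0.0000) / (7.8) = 0.5128
  v = (3 - (3)·0.5128 - (4)·0.0000) / (10) = 0.1462
  w = (-5 - (3.2)·0.5128 - (2)·0.1462) / (9.2) = -0.7536
Iteration 2:
  u = (4 - (3)·0.1462 - (-2.8)·-0.7536) / (7.8) = 0.1861
  v = (3 - (3)·0.1861 - (4)·-0.7536) / (10) = 0.5456
  w = (-5 - (3.2)·0.1861 - (2)·0.5456) / (9.2) = -0.7268
Iteration 3:
  u = (4 - (3)·0.5456 - (-2.8)·-0.7268) / (7.8) = 0.0421
  v = (3 - (3)·0.0421 - (4)·-0.7268) / (10) = 0.5781
  w = (-5 - (3.2)·0.0421 - (2)·0.5781) / (9.2) = -0.6838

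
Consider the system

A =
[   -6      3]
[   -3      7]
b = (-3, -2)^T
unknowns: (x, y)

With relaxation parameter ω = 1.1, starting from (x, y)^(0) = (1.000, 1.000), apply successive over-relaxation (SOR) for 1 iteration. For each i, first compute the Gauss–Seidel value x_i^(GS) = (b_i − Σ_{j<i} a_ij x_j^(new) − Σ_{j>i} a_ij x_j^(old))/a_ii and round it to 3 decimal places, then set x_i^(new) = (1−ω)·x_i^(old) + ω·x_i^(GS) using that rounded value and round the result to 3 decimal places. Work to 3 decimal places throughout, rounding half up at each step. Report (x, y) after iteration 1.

Iteration 1:
  x: GS value = (-3 - (3)·1.000) / (-6) = 1.000;  x ← (1−ω)·1.000 + ω·1.000 = 1.000
  y: GS value = (-2 - (-3)·1.000) / (7) = 0.143;  y ← (1−ω)·1.000 + ω·0.143 = 0.057

(1.000, 0.057)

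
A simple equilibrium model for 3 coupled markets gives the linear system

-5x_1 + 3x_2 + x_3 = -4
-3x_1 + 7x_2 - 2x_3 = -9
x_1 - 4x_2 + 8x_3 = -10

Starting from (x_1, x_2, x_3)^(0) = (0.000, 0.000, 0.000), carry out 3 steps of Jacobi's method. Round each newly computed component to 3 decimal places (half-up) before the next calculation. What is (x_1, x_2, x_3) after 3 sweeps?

(-0.379, -1.950, -1.872)

Iteration 1:
  x_1 = (-4 - (3)·0.000 - (1)·0.000) / (-5) = 0.800
  x_2 = (-9 - (-3)·0.000 - (-2)·0.000) / (7) = -1.286
  x_3 = (-10 - (1)·0.000 - (-4)·0.000) / (8) = -1.250
Iteration 2:
  x_1 = (-4 - (3)·-1.286 - (1)·-1.250) / (-5) = -0.222
  x_2 = (-9 - (-3)·0.800 - (-2)·-1.250) / (7) = -1.300
  x_3 = (-10 - (1)·0.800 - (-4)·-1.286) / (8) = -1.993
Iteration 3:
  x_1 = (-4 - (3)·-1.300 - (1)·-1.993) / (-5) = -0.379
  x_2 = (-9 - (-3)·-0.222 - (-2)·-1.993) / (7) = -1.950
  x_3 = (-10 - (1)·-0.222 - (-4)·-1.300) / (8) = -1.872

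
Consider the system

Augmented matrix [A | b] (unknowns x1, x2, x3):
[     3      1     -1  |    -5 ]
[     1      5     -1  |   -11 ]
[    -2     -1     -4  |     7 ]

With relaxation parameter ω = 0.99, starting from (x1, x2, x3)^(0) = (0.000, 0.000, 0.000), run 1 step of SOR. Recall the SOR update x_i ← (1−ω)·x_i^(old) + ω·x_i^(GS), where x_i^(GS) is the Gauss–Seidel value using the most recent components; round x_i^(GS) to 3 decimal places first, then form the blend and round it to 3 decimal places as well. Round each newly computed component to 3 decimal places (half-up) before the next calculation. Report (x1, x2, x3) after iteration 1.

Iteration 1:
  x1: GS value = (-5 - (1)·0.000 - (-1)·0.000) / (3) = -1.667;  x1 ← (1−ω)·0.000 + ω·-1.667 = -1.650
  x2: GS value = (-11 - (1)·-1.650 - (-1)·0.000) / (5) = -1.870;  x2 ← (1−ω)·0.000 + ω·-1.870 = -1.851
  x3: GS value = (7 - (-2)·-1.650 - (-1)·-1.851) / (-4) = -0.462;  x3 ← (1−ω)·0.000 + ω·-0.462 = -0.457

(-1.650, -1.851, -0.457)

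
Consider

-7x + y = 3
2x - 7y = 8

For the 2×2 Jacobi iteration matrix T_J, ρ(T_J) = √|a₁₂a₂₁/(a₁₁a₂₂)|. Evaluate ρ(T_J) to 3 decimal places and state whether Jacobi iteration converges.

a₁₂a₂₁/(a₁₁a₂₂) = (1)·(2) / ((-7)·(-7)) = 0.040816
ρ = √|0.040816| = √0.040816 = 0.202
ρ < 1, so Jacobi converges

0.202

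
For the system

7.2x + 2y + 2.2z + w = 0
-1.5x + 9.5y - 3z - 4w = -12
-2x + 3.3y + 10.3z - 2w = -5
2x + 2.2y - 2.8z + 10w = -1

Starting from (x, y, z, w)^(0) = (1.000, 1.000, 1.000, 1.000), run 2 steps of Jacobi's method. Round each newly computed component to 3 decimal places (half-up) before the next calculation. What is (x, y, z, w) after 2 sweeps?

(0.263, -1.610, -0.554, 0.009)

Iteration 1:
  x = (0 - (2)·1.000 - (2.2)·1.000 - (1)·1.000) / (7.2) = -0.722
  y = (-12 - (-1.5)·1.000 - (-3)·1.000 - (-4)·1.000) / (9.5) = -0.368
  z = (-5 - (-2)·1.000 - (3.3)·1.000 - (-2)·1.000) / (10.3) = -0.417
  w = (-1 - (2)·1.000 - (2.2)·1.000 - (-2.8)·1.000) / (10) = -0.240
Iteration 2:
  x = (0 - (2)·-0.368 - (2.2)·-0.417 - (1)·-0.240) / (7.2) = 0.263
  y = (-12 - (-1.5)·-0.722 - (-3)·-0.417 - (-4)·-0.240) / (9.5) = -1.610
  z = (-5 - (-2)·-0.722 - (3.3)·-0.368 - (-2)·-0.240) / (10.3) = -0.554
  w = (-1 - (2)·-0.722 - (2.2)·-0.368 - (-2.8)·-0.417) / (10) = 0.009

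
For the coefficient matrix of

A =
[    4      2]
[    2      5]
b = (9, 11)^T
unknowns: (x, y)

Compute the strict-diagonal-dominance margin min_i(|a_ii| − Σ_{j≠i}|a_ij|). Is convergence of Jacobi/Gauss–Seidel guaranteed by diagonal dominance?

2

row 1: |4| − (2) = 2
row 2: |5| − (2) = 3
minimum over rows = 2 → strictly diagonally dominant (convergence guaranteed)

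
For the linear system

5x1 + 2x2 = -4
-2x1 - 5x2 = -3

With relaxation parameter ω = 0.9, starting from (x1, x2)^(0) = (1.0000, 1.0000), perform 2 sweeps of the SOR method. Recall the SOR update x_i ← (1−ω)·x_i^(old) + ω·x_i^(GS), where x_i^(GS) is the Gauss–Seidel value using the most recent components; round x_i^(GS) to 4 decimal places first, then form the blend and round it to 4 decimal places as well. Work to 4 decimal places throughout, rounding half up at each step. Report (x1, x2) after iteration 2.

Iteration 1:
  x1: GS value = (-4 - (2)·1.0000) / (5) = -1.2000;  x1 ← (1−ω)·1.0000 + ω·-1.2000 = -0.9800
  x2: GS value = (-3 - (-2)·-0.9800) / (-5) = 0.9920;  x2 ← (1−ω)·1.0000 + ω·0.9920 = 0.9928
Iteration 2:
  x1: GS value = (-4 - (2)·0.9928) / (5) = -1.1971;  x1 ← (1−ω)·-0.9800 + ω·-1.1971 = -1.1754
  x2: GS value = (-3 - (-2)·-1.1754) / (-5) = 1.0702;  x2 ← (1−ω)·0.9928 + ω·1.0702 = 1.0625

(-1.1754, 1.0625)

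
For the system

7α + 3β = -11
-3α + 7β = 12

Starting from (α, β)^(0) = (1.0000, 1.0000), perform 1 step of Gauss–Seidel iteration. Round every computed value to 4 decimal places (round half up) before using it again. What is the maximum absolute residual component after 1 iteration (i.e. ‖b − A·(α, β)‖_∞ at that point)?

0.4287

Iteration 1:
  α = (-11 - (3)·1.0000) / (7) = -2.0000
  β = (12 - (-3)·-2.0000) / (7) = 0.8571
Residual b − A·x = (0.4287, 0.0003); ∞-norm = 0.4287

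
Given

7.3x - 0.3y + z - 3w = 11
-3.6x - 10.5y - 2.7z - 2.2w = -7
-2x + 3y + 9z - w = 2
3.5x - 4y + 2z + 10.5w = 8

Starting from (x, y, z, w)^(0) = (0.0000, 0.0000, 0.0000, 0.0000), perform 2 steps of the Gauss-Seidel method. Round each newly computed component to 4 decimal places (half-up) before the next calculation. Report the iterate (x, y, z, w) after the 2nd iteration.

Iteration 1:
  x = (11 - (-0.3)·0.0000 - (1)·0.0000 - (-3)·0.0000) / (7.3) = 1.5068
  y = (-7 - (-3.6)·1.5068 - (-2.7)·0.0000 - (-2.2)·0.0000) / (-10.5) = 0.1500
  z = (2 - (-2)·1.5068 - (3)·0.1500 - (-1)·0.0000) / (9) = 0.5071
  w = (8 - (3.5)·1.5068 - (-4)·0.1500 - (2)·0.5071) / (10.5) = 0.2202
Iteration 2:
  x = (11 - (-0.3)·0.1500 - (1)·0.5071 - (-3)·0.2202) / (7.3) = 1.5340
  y = (-7 - (-3.6)·1.5340 - (-2.7)·0.5071 - (-2.2)·0.2202) / (-10.5) = -0.0358
  z = (2 - (-2)·1.5340 - (3)·-0.0358 - (-1)·0.2202) / (9) = 0.5995
  w = (8 - (3.5)·1.5340 - (-4)·-0.0358 - (2)·0.5995) / (10.5) = 0.1227

(1.5340, -0.0358, 0.5995, 0.1227)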